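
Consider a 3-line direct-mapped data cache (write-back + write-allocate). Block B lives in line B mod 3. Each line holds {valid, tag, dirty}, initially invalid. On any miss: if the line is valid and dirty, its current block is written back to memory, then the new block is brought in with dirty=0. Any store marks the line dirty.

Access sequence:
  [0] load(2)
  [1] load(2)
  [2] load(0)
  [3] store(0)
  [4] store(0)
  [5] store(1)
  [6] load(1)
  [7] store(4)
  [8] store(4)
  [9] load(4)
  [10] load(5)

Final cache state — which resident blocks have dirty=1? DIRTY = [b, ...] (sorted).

  0 | R B2 → L2 miss [-]
  1 | R B2 → L2 hit [-]
  2 | R B0 → L0 miss [-]
  3 | W B0 → L0 hit [D]
  4 | W B0 → L0 hit [D]
  5 | W B1 → L1 miss [D]
  6 | R B1 → L1 hit [D]
  7 | W B4 → L1 miss wb→B1 [D]
  8 | W B4 → L1 hit [D]
  9 | R B4 → L1 hit [D]
  10 | R B5 → L2 miss [-]

DIRTY = [0, 4]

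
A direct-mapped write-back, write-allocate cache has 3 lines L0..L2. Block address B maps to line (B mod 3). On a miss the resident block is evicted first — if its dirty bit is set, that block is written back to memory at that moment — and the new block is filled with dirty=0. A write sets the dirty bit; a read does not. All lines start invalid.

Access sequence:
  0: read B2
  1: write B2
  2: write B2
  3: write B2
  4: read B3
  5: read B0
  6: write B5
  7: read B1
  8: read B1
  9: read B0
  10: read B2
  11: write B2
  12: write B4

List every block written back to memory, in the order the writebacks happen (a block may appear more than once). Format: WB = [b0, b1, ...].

WB = [2, 5]

  0 | R B2 → L2 miss [-]
  1 | W B2 → L2 hit [D]
  2 | W B2 → L2 hit [D]
  3 | W B2 → L2 hit [D]
  4 | R B3 → L0 miss [-]
  5 | R B0 → L0 miss [-]
  6 | W B5 → L2 miss wb→B2 [D]
  7 | R B1 → L1 miss [-]
  8 | R B1 → L1 hit [-]
  9 | R B0 → L0 hit [-]
  10 | R B2 → L2 miss wb→B5 [-]
  11 | W B2 → L2 hit [D]
  12 | W B4 → L1 miss [D]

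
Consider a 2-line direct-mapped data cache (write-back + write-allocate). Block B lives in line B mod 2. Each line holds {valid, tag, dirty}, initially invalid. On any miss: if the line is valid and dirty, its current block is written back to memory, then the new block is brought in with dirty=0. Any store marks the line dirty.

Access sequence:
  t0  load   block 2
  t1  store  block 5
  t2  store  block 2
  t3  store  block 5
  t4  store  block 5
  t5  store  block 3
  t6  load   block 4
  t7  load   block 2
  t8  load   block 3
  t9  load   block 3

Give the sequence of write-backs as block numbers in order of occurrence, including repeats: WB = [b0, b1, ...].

0: R B2 -> L0 miss  d=-]
1: W B5 -> L1 miss  d=D]
2: W B2 -> L0 hit  d=D]
3: W B5 -> L1 hit  d=D]
4: W B5 -> L1 hit  d=D]
5: W B3 -> L1 miss wb->B5  d=D]
6: R B4 -> L0 miss wb->B2  d=-]
7: R B2 -> L0 miss  d=-]
8: R B3 -> L1 hit  d=D]
9: R B3 -> L1 hit  d=D]

WB = [5, 2]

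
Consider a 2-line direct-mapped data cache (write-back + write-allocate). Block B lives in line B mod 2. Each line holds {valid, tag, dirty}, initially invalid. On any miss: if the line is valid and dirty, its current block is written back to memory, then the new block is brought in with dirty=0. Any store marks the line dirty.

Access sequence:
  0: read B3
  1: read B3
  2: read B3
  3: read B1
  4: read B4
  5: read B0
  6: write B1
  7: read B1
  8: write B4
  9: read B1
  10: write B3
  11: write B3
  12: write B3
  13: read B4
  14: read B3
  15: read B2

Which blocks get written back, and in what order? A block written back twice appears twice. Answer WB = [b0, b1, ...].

0: R B3 -> L1 miss  d=-]
1: R B3 -> L1 hit  d=-]
2: R B3 -> L1 hit  d=-]
3: R B1 -> L1 miss  d=-]
4: R B4 -> L0 miss  d=-]
5: R B0 -> L0 miss  d=-]
6: W B1 -> L1 hit  d=D]
7: R B1 -> L1 hit  d=D]
8: W B4 -> L0 miss  d=D]
9: R B1 -> L1 hit  d=D]
10: W B3 -> L1 miss wb->B1  d=D]
11: W B3 -> L1 hit  d=D]
12: W B3 -> L1 hit  d=D]
13: R B4 -> L0 hit  d=D]
14: R B3 -> L1 hit  d=D]
15: R B2 -> L0 miss wb->B4  d=-]

WB = [1, 4]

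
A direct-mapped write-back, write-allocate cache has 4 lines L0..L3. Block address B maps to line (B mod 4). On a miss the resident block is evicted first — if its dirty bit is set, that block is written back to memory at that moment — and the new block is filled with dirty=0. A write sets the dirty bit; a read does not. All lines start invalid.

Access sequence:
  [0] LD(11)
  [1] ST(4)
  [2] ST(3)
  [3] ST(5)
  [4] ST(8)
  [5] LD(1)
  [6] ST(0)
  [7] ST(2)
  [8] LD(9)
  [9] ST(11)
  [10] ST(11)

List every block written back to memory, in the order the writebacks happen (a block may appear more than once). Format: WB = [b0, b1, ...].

WB = [4, 5, 8, 3]

  0 | R B11 → L3 miss [-]
  1 | W B4 → L0 miss [D]
  2 | W B3 → L3 miss [D]
  3 | W B5 → L1 miss [D]
  4 | W B8 → L0 miss wb→B4 [D]
  5 | R B1 → L1 miss wb→B5 [-]
  6 | W B0 → L0 miss wb→B8 [D]
  7 | W B2 → L2 miss [D]
  8 | R B9 → L1 miss [-]
  9 | W B11 → L3 miss wb→B3 [D]
  10 | W B11 → L3 hit [D]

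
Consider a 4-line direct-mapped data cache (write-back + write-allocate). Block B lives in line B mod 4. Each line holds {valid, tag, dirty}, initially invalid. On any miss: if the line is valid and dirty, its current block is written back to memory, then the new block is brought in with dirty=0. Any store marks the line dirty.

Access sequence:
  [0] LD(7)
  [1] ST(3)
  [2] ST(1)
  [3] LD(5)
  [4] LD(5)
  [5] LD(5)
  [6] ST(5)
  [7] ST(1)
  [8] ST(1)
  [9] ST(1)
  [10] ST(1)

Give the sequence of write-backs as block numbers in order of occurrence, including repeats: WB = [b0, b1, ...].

WB = [1, 5]

0: R B7 → L3 miss [-]
1: W B3 → L3 miss [D]
2: W B1 → L1 miss [D]
3: R B5 → L1 miss wb→B1 [-]
4: R B5 → L1 hit [-]
5: R B5 → L1 hit [-]
6: W B5 → L1 hit [D]
7: W B1 → L1 miss wb→B5 [D]
8: W B1 → L1 hit [D]
9: W B1 → L1 hit [D]
10: W B1 → L1 hit [D]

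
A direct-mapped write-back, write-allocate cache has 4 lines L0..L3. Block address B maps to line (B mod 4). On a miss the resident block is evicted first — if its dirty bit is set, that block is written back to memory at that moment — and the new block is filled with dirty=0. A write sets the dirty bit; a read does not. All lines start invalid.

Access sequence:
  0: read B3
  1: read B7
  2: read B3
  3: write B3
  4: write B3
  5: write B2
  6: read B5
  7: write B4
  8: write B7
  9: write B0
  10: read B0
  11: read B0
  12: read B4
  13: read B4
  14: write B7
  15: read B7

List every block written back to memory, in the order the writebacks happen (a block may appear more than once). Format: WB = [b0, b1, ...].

0: R B3 → L3 miss [-]
1: R B7 → L3 miss [-]
2: R B3 → L3 miss [-]
3: W B3 → L3 hit [D]
4: W B3 → L3 hit [D]
5: W B2 → L2 miss [D]
6: R B5 → L1 miss [-]
7: W B4 → L0 miss [D]
8: W B7 → L3 miss wb→B3 [D]
9: W B0 → L0 miss wb→B4 [D]
10: R B0 → L0 hit [D]
11: R B0 → L0 hit [D]
12: R B4 → L0 miss wb→B0 [-]
13: R B4 → L0 hit [-]
14: W B7 → L3 hit [D]
15: R B7 → L3 hit [D]

WB = [3, 4, 0]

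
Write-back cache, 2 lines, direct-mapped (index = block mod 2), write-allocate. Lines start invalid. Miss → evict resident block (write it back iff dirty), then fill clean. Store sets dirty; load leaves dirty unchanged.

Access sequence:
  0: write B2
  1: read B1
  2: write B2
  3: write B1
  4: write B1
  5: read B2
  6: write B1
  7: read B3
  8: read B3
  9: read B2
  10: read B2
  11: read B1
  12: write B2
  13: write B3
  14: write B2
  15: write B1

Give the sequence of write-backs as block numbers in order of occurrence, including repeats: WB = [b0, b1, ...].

0: W B2 -> L0 miss  d=D]
1: R B1 -> L1 miss  d=-]
2: W B2 -> L0 hit  d=D]
3: W B1 -> L1 hit  d=D]
4: W B1 -> L1 hit  d=D]
5: R B2 -> L0 hit  d=D]
6: W B1 -> L1 hit  d=D]
7: R B3 -> L1 miss wb->B1  d=-]
8: R B3 -> L1 hit  d=-]
9: R B2 -> L0 hit  d=D]
10: R B2 -> L0 hit  d=D]
11: R B1 -> L1 miss  d=-]
12: W B2 -> L0 hit  d=D]
13: W B3 -> L1 miss  d=D]
14: W B2 -> L0 hit  d=D]
15: W B1 -> L1 miss wb->B3  d=D]

WB = [1, 3]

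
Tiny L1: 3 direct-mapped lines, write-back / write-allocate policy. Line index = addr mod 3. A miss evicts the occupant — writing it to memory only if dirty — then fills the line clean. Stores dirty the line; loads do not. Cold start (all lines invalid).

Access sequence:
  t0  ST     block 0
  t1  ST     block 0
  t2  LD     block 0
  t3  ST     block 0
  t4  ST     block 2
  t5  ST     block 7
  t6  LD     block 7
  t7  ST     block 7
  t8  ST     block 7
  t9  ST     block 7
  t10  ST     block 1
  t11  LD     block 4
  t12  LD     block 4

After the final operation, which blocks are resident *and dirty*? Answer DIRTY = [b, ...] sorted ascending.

  0 | W B0 → L0 miss [D]
  1 | W B0 → L0 hit [D]
  2 | R B0 → L0 hit [D]
  3 | W B0 → L0 hit [D]
  4 | W B2 → L2 miss [D]
  5 | W B7 → L1 miss [D]
  6 | R B7 → L1 hit [D]
  7 | W B7 → L1 hit [D]
  8 | W B7 → L1 hit [D]
  9 | W B7 → L1 hit [D]
  10 | W B1 → L1 miss wb→B7 [D]
  11 | R B4 → L1 miss wb→B1 [-]
  12 | R B4 → L1 hit [-]

DIRTY = [0, 2]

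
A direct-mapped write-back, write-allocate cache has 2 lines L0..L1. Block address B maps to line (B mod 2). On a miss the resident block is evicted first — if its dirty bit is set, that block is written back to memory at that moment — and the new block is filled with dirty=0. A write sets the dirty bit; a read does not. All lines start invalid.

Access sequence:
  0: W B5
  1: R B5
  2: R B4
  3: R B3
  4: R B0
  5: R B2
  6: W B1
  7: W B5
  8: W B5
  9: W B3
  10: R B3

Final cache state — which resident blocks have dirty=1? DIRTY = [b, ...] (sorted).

DIRTY = [3]

  0 | W B5 → L1 miss [D]
  1 | R B5 → L1 hit [D]
  2 | R B4 → L0 miss [-]
  3 | R B3 → L1 miss wb→B5 [-]
  4 | R B0 → L0 miss [-]
  5 | R B2 → L0 miss [-]
  6 | W B1 → L1 miss [D]
  7 | W B5 → L1 miss wb→B1 [D]
  8 | W B5 → L1 hit [D]
  9 | W B3 → L1 miss wb→B5 [D]
  10 | R B3 → L1 hit [D]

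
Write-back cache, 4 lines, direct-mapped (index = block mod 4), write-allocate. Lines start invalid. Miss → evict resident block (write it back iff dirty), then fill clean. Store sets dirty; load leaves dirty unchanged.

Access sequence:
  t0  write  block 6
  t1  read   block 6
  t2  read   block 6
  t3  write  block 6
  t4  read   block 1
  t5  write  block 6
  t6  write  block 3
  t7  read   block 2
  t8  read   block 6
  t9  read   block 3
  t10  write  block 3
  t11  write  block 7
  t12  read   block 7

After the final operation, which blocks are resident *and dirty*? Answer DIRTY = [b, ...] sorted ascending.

0: W B6 → L2 miss [D]
1: R B6 → L2 hit [D]
2: R B6 → L2 hit [D]
3: W B6 → L2 hit [D]
4: R B1 → L1 miss [-]
5: W B6 → L2 hit [D]
6: W B3 → L3 miss [D]
7: R B2 → L2 miss wb→B6 [-]
8: R B6 → L2 miss [-]
9: R B3 → L3 hit [D]
10: W B3 → L3 hit [D]
11: W B7 → L3 miss wb→B3 [D]
12: R B7 → L3 hit [D]

DIRTY = [7]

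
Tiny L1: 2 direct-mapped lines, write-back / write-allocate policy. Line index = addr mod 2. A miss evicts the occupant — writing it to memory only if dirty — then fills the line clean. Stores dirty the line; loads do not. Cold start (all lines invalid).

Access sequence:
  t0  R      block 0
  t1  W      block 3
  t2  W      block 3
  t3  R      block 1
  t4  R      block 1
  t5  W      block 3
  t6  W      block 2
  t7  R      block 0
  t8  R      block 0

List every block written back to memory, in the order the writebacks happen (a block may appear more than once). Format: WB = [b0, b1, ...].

WB = [3, 2]

0: R B0 → L0 miss [-]
1: W B3 → L1 miss [D]
2: W B3 → L1 hit [D]
3: R B1 → L1 miss wb→B3 [-]
4: R B1 → L1 hit [-]
5: W B3 → L1 miss [D]
6: W B2 → L0 miss [D]
7: R B0 → L0 miss wb→B2 [-]
8: R B0 → L0 hit [-]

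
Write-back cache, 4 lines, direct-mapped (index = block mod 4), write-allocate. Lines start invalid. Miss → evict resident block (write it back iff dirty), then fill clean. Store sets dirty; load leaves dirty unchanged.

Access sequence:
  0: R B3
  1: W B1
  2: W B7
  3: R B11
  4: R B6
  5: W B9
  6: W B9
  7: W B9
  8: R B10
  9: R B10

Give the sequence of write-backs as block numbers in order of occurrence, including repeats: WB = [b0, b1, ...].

WB = [7, 1]

0: R B3 -> L3 miss  d=-]
1: W B1 -> L1 miss  d=D]
2: W B7 -> L3 miss  d=D]
3: R B11 -> L3 miss wb->B7  d=-]
4: R B6 -> L2 miss  d=-]
5: W B9 -> L1 miss wb->B1  d=D]
6: W B9 -> L1 hit  d=D]
7: W B9 -> L1 hit  d=D]
8: R B10 -> L2 miss  d=-]
9: R B10 -> L2 hit  d=-]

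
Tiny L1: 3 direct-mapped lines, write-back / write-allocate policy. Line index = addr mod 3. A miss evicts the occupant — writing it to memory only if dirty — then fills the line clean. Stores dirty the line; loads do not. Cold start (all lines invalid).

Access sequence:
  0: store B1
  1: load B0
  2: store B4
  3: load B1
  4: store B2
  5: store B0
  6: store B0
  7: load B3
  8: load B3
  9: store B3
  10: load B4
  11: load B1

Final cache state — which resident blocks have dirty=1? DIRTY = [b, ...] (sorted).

DIRTY = [2, 3]

0: W B1 -> L1 miss  d=D]
1: R B0 -> L0 miss  d=-]
2: W B4 -> L1 miss wb->B1  d=D]
3: R B1 -> L1 miss wb->B4  d=-]
4: W B2 -> L2 miss  d=D]
5: W B0 -> L0 hit  d=D]
6: W B0 -> L0 hit  d=D]
7: R B3 -> L0 miss wb->B0  d=-]
8: R B3 -> L0 hit  d=-]
9: W B3 -> L0 hit  d=D]
10: R B4 -> L1 miss  d=-]
11: R B1 -> L1 miss  d=-]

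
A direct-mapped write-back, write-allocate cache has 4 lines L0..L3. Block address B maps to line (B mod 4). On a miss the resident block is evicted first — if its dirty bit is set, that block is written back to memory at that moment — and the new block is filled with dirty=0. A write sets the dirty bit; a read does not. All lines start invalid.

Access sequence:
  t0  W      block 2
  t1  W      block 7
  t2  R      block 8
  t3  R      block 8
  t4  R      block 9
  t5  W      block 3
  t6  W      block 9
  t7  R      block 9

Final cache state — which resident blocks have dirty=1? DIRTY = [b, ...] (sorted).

DIRTY = [2, 3, 9]

0: W B2 -> L2 miss  d=D]
1: W B7 -> L3 miss  d=D]
2: R B8 -> L0 miss  d=-]
3: R B8 -> L0 hit  d=-]
4: R B9 -> L1 miss  d=-]
5: W B3 -> L3 miss wb->B7  d=D]
6: W B9 -> L1 hit  d=D]
7: R B9 -> L1 hit  d=D]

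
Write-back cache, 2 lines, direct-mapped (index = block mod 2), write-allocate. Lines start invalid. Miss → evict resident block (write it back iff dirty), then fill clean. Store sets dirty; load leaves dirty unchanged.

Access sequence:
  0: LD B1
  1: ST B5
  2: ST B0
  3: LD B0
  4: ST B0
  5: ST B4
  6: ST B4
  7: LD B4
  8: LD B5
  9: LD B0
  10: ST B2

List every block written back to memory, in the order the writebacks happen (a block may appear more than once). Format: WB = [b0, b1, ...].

0: R B1 -> L1 miss  d=-]
1: W B5 -> L1 miss  d=D]
2: W B0 -> L0 miss  d=D]
3: R B0 -> L0 hit  d=D]
4: W B0 -> L0 hit  d=D]
5: W B4 -> L0 miss wb->B0  d=D]
6: W B4 -> L0 hit  d=D]
7: R B4 -> L0 hit  d=D]
8: R B5 -> L1 hit  d=D]
9: R B0 -> L0 miss wb->B4  d=-]
10: W B2 -> L0 miss  d=D]

WB = [0, 4]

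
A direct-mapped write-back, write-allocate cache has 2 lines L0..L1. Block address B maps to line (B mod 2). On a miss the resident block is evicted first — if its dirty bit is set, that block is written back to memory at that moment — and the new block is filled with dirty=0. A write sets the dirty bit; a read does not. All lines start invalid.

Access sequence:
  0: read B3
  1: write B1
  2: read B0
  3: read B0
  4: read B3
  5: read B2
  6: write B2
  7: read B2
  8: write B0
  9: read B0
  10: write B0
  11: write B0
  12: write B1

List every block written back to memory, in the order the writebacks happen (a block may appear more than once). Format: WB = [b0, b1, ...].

WB = [1, 2]

0: R B3 -> L1 miss  d=-]
1: W B1 -> L1 miss  d=D]
2: R B0 -> L0 miss  d=-]
3: R B0 -> L0 hit  d=-]
4: R B3 -> L1 miss wb->B1  d=-]
5: R B2 -> L0 miss  d=-]
6: W B2 -> L0 hit  d=D]
7: R B2 -> L0 hit  d=D]
8: W B0 -> L0 miss wb->B2  d=D]
9: R B0 -> L0 hit  d=D]
10: W B0 -> L0 hit  d=D]
11: W B0 -> L0 hit  d=D]
12: W B1 -> L1 miss  d=D]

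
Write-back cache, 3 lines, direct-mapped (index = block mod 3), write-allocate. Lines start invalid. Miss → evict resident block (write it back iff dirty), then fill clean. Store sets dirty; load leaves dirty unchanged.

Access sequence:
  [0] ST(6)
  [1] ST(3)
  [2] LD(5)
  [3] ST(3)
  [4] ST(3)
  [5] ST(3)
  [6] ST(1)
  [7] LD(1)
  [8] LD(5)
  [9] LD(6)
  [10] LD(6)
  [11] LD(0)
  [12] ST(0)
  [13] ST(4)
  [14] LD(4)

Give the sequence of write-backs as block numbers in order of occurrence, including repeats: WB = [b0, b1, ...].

WB = [6, 3, 1]

0: W B6 -> L0 miss  d=D]
1: W B3 -> L0 miss wb->B6  d=D]
2: R B5 -> L2 miss  d=-]
3: W B3 -> L0 hit  d=D]
4: W B3 -> L0 hit  d=D]
5: W B3 -> L0 hit  d=D]
6: W B1 -> L1 miss  d=D]
7: R B1 -> L1 hit  d=D]
8: R B5 -> L2 hit  d=-]
9: R B6 -> L0 miss wb->B3  d=-]
10: R B6 -> L0 hit  d=-]
11: R B0 -> L0 miss  d=-]
12: W B0 -> L0 hit  d=D]
13: W B4 -> L1 miss wb->B1  d=D]
14: R B4 -> L1 hit  d=D]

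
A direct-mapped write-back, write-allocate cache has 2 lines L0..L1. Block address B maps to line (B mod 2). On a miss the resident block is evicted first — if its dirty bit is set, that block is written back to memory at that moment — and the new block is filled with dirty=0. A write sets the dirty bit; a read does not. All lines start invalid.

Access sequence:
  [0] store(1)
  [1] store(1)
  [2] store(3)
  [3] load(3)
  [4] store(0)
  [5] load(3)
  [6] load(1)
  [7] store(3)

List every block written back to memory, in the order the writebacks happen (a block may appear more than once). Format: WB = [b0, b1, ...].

0: W B1 -> L1 miss  d=D]
1: W B1 -> L1 hit  d=D]
2: W B3 -> L1 miss wb->B1  d=D]
3: R B3 -> L1 hit  d=D]
4: W B0 -> L0 miss  d=D]
5: R B3 -> L1 hit  d=D]
6: R B1 -> L1 miss wb->B3  d=-]
7: W B3 -> L1 miss  d=D]

WB = [1, 3]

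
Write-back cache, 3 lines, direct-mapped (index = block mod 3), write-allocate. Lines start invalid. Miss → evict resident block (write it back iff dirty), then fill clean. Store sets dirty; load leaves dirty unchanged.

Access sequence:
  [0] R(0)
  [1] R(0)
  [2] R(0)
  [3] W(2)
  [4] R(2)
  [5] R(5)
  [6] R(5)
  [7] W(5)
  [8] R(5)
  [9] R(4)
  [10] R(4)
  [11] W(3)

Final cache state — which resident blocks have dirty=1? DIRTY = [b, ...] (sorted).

  0 | R B0 → L0 miss [-]
  1 | R B0 → L0 hit [-]
  2 | R B0 → L0 hit [-]
  3 | W B2 → L2 miss [D]
  4 | R B2 → L2 hit [D]
  5 | R B5 → L2 miss wb→B2 [-]
  6 | R B5 → L2 hit [-]
  7 | W B5 → L2 hit [D]
  8 | R B5 → L2 hit [D]
  9 | R B4 → L1 miss [-]
  10 | R B4 → L1 hit [-]
  11 | W B3 → L0 miss [D]

DIRTY = [3, 5]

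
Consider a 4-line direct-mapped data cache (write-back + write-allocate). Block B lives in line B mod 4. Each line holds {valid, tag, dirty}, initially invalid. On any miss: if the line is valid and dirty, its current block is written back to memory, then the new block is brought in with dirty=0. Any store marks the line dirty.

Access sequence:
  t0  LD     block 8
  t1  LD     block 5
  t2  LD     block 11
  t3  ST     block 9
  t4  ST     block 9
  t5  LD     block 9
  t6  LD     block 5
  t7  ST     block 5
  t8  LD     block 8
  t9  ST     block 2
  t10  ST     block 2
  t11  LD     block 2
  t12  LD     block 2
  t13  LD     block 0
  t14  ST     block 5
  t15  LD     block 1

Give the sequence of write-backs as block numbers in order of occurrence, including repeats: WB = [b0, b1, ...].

0: R B8 → L0 miss [-]
1: R B5 → L1 miss [-]
2: R B11 → L3 miss [-]
3: W B9 → L1 miss [D]
4: W B9 → L1 hit [D]
5: R B9 → L1 hit [D]
6: R B5 → L1 miss wb→B9 [-]
7: W B5 → L1 hit [D]
8: R B8 → L0 hit [-]
9: W B2 → L2 miss [D]
10: W B2 → L2 hit [D]
11: R B2 → L2 hit [D]
12: R B2 → L2 hit [D]
13: R B0 → L0 miss [-]
14: W B5 → L1 hit [D]
15: R B1 → L1 miss wb→B5 [-]

WB = [9, 5]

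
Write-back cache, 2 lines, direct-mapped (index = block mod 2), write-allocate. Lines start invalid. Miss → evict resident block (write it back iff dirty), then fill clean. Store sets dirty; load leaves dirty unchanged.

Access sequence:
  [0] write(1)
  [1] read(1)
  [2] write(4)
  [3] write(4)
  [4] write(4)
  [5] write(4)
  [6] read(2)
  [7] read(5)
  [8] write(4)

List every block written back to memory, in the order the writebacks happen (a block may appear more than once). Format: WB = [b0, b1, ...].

0: W B1 -> L1 miss  d=D]
1: R B1 -> L1 hit  d=D]
2: W B4 -> L0 miss  d=D]
3: W B4 -> L0 hit  d=D]
4: W B4 -> L0 hit  d=D]
5: W B4 -> L0 hit  d=D]
6: R B2 -> L0 miss wb->B4  d=-]
7: R B5 -> L1 miss wb->B1  d=-]
8: W B4 -> L0 miss  d=D]

WB = [4, 1]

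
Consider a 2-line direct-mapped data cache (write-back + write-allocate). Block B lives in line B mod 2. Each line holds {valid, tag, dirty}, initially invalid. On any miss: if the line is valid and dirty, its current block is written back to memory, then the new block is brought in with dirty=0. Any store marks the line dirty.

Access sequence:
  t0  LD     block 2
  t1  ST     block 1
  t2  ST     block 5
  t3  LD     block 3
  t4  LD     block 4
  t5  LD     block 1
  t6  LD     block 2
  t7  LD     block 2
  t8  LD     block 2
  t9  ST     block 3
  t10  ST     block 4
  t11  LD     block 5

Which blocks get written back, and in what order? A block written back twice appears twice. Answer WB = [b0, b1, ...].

WB = [1, 5, 3]

0: R B2 -> L0 miss  d=-]
1: W B1 -> L1 miss  d=D]
2: W B5 -> L1 miss wb->B1  d=D]
3: R B3 -> L1 miss wb->B5  d=-]
4: R B4 -> L0 miss  d=-]
5: R B1 -> L1 miss  d=-]
6: R B2 -> L0 miss  d=-]
7: R B2 -> L0 hit  d=-]
8: R B2 -> L0 hit  d=-]
9: W B3 -> L1 miss  d=D]
10: W B4 -> L0 miss  d=D]
11: R B5 -> L1 miss wb->B3  d=-]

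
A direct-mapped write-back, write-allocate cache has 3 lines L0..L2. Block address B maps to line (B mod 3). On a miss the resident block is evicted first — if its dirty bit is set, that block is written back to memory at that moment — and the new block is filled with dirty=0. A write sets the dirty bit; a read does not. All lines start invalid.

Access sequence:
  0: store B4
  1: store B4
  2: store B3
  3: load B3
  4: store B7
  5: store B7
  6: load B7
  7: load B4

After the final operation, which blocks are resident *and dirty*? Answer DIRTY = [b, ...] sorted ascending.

0: W B4 -> L1 miss  d=D]
1: W B4 -> L1 hit  d=D]
2: W B3 -> L0 miss  d=D]
3: R B3 -> L0 hit  d=D]
4: W B7 -> L1 miss wb->B4  d=D]
5: W B7 -> L1 hit  d=D]
6: R B7 -> L1 hit  d=D]
7: R B4 -> L1 miss wb->B7  d=-]

DIRTY = [3]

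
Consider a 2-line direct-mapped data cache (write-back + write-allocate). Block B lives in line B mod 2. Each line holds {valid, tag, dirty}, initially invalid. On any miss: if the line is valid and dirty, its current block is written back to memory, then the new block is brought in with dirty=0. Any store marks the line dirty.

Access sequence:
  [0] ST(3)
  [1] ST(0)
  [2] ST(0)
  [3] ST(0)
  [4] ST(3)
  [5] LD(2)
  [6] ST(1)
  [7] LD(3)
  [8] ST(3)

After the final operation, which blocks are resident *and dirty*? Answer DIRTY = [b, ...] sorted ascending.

0: W B3 → L1 miss [D]
1: W B0 → L0 miss [D]
2: W B0 → L0 hit [D]
3: W B0 → L0 hit [D]
4: W B3 → L1 hit [D]
5: R B2 → L0 miss wb→B0 [-]
6: W B1 → L1 miss wb→B3 [D]
7: R B3 → L1 miss wb→B1 [-]
8: W B3 → L1 hit [D]

DIRTY = [3]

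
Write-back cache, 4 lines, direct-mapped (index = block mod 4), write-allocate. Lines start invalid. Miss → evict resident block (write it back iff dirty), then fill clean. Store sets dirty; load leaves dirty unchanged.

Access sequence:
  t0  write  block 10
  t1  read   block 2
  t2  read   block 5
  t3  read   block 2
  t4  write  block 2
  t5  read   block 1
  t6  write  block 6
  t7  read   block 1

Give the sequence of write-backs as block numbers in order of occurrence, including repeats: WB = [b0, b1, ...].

0: W B10 -> L2 miss  d=D]
1: R B2 -> L2 miss wb->B10  d=-]
2: R B5 -> L1 miss  d=-]
3: R B2 -> L2 hit  d=-]
4: W B2 -> L2 hit  d=D]
5: R B1 -> L1 miss  d=-]
6: W B6 -> L2 miss wb->B2  d=D]
7: R B1 -> L1 hit  d=-]

WB = [10, 2]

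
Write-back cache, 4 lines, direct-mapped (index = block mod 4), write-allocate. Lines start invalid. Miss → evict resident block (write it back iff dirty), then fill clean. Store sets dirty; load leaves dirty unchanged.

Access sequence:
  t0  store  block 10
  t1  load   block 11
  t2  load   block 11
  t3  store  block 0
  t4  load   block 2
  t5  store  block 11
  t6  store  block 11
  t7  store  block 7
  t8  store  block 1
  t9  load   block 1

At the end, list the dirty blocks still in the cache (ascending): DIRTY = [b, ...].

0: W B10 → L2 miss [D]
1: R B11 → L3 miss [-]
2: R B11 → L3 hit [-]
3: W B0 → L0 miss [D]
4: R B2 → L2 miss wb→B10 [-]
5: W B11 → L3 hit [D]
6: W B11 → L3 hit [D]
7: W B7 → L3 miss wb→B11 [D]
8: W B1 → L1 miss [D]
9: R B1 → L1 hit [D]

DIRTY = [0, 1, 7]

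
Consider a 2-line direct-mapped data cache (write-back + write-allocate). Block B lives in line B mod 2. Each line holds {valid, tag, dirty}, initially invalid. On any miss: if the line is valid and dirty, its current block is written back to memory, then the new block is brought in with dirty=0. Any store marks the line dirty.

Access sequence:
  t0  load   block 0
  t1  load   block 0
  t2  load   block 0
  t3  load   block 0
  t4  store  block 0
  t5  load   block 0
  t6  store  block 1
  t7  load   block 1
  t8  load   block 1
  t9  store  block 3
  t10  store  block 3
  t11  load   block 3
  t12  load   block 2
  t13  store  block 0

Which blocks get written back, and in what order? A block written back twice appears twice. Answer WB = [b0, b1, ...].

WB = [1, 0]

  0 | R B0 → L0 miss [-]
  1 | R B0 → L0 hit [-]
  2 | R B0 → L0 hit [-]
  3 | R B0 → L0 hit [-]
  4 | W B0 → L0 hit [D]
  5 | R B0 → L0 hit [D]
  6 | W B1 → L1 miss [D]
  7 | R B1 → L1 hit [D]
  8 | R B1 → L1 hit [D]
  9 | W B3 → L1 miss wb→B1 [D]
  10 | W B3 → L1 hit [D]
  11 | R B3 → L1 hit [D]
  12 | R B2 → L0 miss wb→B0 [-]
  13 | W B0 → L0 miss [D]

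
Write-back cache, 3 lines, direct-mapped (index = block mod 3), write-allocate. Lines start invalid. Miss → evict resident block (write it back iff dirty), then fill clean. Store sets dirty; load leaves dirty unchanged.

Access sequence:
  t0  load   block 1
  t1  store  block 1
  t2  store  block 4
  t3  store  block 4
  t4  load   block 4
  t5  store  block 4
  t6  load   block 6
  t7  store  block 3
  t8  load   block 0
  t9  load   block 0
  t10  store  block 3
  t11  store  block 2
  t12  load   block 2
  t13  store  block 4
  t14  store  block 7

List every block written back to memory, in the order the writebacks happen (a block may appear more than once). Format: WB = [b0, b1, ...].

0: R B1 -> L1 miss  d=-]
1: W B1 -> L1 hit  d=D]
2: W B4 -> L1 miss wb->B1  d=D]
3: W B4 -> L1 hit  d=D]
4: R B4 -> L1 hit  d=D]
5: W B4 -> L1 hit  d=D]
6: R B6 -> L0 miss  d=-]
7: W B3 -> L0 miss  d=D]
8: R B0 -> L0 miss wb->B3  d=-]
9: R B0 -> L0 hit  d=-]
10: W B3 -> L0 miss  d=D]
11: W B2 -> L2 miss  d=D]
12: R B2 -> L2 hit  d=D]
13: W B4 -> L1 hit  d=D]
14: W B7 -> L1 miss wb->B4  d=D]

WB = [1, 3, 4]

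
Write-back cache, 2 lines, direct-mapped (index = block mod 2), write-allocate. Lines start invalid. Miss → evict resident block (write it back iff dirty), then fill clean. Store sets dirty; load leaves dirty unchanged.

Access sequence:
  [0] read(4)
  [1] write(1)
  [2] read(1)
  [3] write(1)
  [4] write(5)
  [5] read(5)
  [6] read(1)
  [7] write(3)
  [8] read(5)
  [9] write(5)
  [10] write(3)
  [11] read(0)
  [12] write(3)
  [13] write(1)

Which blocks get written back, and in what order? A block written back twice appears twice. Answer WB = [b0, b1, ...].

WB = [1, 5, 3, 5, 3]

0: R B4 → L0 miss [-]
1: W B1 → L1 miss [D]
2: R B1 → L1 hit [D]
3: W B1 → L1 hit [D]
4: W B5 → L1 miss wb→B1 [D]
5: R B5 → L1 hit [D]
6: R B1 → L1 miss wb→B5 [-]
7: W B3 → L1 miss [D]
8: R B5 → L1 miss wb→B3 [-]
9: W B5 → L1 hit [D]
10: W B3 → L1 miss wb→B5 [D]
11: R B0 → L0 miss [-]
12: W B3 → L1 hit [D]
13: W B1 → L1 miss wb→B3 [D]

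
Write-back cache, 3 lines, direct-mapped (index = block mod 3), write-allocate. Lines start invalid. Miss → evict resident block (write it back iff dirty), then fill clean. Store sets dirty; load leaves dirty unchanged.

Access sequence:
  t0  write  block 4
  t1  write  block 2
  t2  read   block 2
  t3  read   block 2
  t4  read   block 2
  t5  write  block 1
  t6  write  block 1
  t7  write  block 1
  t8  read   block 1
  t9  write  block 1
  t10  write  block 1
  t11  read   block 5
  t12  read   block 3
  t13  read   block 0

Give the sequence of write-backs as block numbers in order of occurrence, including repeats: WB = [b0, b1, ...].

0: W B4 -> L1 miss  d=D]
1: W B2 -> L2 miss  d=D]
2: R B2 -> L2 hit  d=D]
3: R B2 -> L2 hit  d=D]
4: R B2 -> L2 hit  d=D]
5: W B1 -> L1 miss wb->B4  d=D]
6: W B1 -> L1 hit  d=D]
7: W B1 -> L1 hit  d=D]
8: R B1 -> L1 hit  d=D]
9: W B1 -> L1 hit  d=D]
10: W B1 -> L1 hit  d=D]
11: R B5 -> L2 miss wb->B2  d=-]
12: R B3 -> L0 miss  d=-]
13: R B0 -> L0 miss  d=-]

WB = [4, 2]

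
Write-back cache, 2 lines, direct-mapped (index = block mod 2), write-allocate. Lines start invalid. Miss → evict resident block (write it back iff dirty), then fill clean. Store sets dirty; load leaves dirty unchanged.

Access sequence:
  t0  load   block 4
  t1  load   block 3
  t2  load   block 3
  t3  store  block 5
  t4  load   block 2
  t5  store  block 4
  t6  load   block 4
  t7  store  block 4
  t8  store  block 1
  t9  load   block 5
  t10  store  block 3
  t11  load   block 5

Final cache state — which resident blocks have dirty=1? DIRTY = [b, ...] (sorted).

DIRTY = [4]

  0 | R B4 → L0 miss [-]
  1 | R B3 → L1 miss [-]
  2 | R B3 → L1 hit [-]
  3 | W B5 → L1 miss [D]
  4 | R B2 → L0 miss [-]
  5 | W B4 → L0 miss [D]
  6 | R B4 → L0 hit [D]
  7 | W B4 → L0 hit [D]
  8 | W B1 → L1 miss wb→B5 [D]
  9 | R B5 → L1 miss wb→B1 [-]
  10 | W B3 → L1 miss [D]
  11 | R B5 → L1 miss wb→B3 [-]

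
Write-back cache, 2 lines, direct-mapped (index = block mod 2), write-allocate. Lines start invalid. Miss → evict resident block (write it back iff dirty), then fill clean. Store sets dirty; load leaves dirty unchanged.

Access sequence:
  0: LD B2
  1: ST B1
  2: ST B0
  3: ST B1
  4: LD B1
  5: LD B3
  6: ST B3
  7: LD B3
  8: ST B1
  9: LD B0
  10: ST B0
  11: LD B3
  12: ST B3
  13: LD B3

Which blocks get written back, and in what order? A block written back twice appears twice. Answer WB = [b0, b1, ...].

  0 | R B2 → L0 miss [-]
  1 | W B1 → L1 miss [D]
  2 | W B0 → L0 miss [D]
  3 | W B1 → L1 hit [D]
  4 | R B1 → L1 hit [D]
  5 | R B3 → L1 miss wb→B1 [-]
  6 | W B3 → L1 hit [D]
  7 | R B3 → L1 hit [D]
  8 | W B1 → L1 miss wb→B3 [D]
  9 | R B0 → L0 hit [D]
  10 | W B0 → L0 hit [D]
  11 | R B3 → L1 miss wb→B1 [-]
  12 | W B3 → L1 hit [D]
  13 | R B3 → L1 hit [D]

WB = [1, 3, 1]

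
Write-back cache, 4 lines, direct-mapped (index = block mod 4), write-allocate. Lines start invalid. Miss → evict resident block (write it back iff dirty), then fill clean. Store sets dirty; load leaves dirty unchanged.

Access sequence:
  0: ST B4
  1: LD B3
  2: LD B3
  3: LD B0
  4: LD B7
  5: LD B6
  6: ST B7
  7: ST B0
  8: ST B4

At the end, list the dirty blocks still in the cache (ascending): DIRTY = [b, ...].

DIRTY = [4, 7]

0: W B4 -> L0 miss  d=D]
1: R B3 -> L3 miss  d=-]
2: R B3 -> L3 hit  d=-]
3: R B0 -> L0 miss wb->B4  d=-]
4: R B7 -> L3 miss  d=-]
5: R B6 -> L2 miss  d=-]
6: W B7 -> L3 hit  d=D]
7: W B0 -> L0 hit  d=D]
8: W B4 -> L0 miss wb->B0  d=D]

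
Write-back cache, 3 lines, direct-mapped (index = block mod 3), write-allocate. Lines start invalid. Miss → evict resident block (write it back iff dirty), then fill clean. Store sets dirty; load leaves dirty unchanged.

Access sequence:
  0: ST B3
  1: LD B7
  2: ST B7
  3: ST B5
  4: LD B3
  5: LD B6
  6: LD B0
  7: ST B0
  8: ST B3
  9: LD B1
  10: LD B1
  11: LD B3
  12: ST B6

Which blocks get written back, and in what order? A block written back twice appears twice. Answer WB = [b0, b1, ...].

0: W B3 -> L0 miss  d=D]
1: R B7 -> L1 miss  d=-]
2: W B7 -> L1 hit  d=D]
3: W B5 -> L2 miss  d=D]
4: R B3 -> L0 hit  d=D]
5: R B6 -> L0 miss wb->B3  d=-]
6: R B0 -> L0 miss  d=-]
7: W B0 -> L0 hit  d=D]
8: W B3 -> L0 miss wb->B0  d=D]
9: R B1 -> L1 miss wb->B7  d=-]
10: R B1 -> L1 hit  d=-]
11: R B3 -> L0 hit  d=D]
12: W B6 -> L0 miss wb->B3  d=D]

WB = [3, 0, 7, 3]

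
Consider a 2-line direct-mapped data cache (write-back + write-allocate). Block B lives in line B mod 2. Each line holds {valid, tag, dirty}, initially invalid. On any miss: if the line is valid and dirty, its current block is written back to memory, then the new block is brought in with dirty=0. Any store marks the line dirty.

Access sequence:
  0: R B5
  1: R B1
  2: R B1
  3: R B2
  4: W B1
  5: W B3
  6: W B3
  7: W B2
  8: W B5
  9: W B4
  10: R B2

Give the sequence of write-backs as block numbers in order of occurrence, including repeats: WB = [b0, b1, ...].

WB = [1, 3, 2, 4]

  0 | R B5 → L1 miss [-]
  1 | R B1 → L1 miss [-]
  2 | R B1 → L1 hit [-]
  3 | R B2 → L0 miss [-]
  4 | W B1 → L1 hit [D]
  5 | W B3 → L1 miss wb→B1 [D]
  6 | W B3 → L1 hit [D]
  7 | W B2 → L0 hit [D]
  8 | W B5 → L1 miss wb→B3 [D]
  9 | W B4 → L0 miss wb→B2 [D]
  10 | R B2 → L0 miss wb→B4 [-]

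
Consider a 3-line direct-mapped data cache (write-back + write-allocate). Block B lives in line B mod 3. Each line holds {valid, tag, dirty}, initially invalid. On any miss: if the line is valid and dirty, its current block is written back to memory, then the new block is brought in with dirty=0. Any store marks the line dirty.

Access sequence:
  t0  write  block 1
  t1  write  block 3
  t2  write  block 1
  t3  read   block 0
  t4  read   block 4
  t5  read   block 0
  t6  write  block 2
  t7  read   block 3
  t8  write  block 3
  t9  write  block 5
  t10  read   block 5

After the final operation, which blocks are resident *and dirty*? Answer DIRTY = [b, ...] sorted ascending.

  0 | W B1 → L1 miss [D]
  1 | W B3 → L0 miss [D]
  2 | W B1 → L1 hit [D]
  3 | R B0 → L0 miss wb→B3 [-]
  4 | R B4 → L1 miss wb→B1 [-]
  5 | R B0 → L0 hit [-]
  6 | W B2 → L2 miss [D]
  7 | R B3 → L0 miss [-]
  8 | W B3 → L0 hit [D]
  9 | W B5 → L2 miss wb→B2 [D]
  10 | R B5 → L2 hit [D]

DIRTY = [3, 5]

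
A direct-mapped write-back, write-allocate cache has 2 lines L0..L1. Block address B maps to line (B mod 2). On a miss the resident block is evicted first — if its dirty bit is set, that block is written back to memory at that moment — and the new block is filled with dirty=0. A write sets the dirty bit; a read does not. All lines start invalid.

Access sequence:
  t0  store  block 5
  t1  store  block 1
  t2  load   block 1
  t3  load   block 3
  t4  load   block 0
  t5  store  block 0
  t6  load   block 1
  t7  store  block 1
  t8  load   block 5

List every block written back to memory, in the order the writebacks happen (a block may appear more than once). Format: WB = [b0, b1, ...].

WB = [5, 1, 1]

0: W B5 → L1 miss [D]
1: W B1 → L1 miss wb→B5 [D]
2: R B1 → L1 hit [D]
3: R B3 → L1 miss wb→B1 [-]
4: R B0 → L0 miss [-]
5: W B0 → L0 hit [D]
6: R B1 → L1 miss [-]
7: W B1 → L1 hit [D]
8: R B5 → L1 miss wb→B1 [-]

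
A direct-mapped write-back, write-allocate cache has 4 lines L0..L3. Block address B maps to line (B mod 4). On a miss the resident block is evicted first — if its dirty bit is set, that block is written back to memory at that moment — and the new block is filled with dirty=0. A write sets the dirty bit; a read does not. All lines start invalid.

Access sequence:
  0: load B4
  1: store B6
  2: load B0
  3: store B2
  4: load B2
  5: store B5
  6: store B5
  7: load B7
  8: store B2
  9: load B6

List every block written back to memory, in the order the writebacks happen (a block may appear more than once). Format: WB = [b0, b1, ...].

0: R B4 → L0 miss [-]
1: W B6 → L2 miss [D]
2: R B0 → L0 miss [-]
3: W B2 → L2 miss wb→B6 [D]
4: R B2 → L2 hit [D]
5: W B5 → L1 miss [D]
6: W B5 → L1 hit [D]
7: R B7 → L3 miss [-]
8: W B2 → L2 hit [D]
9: R B6 → L2 miss wb→B2 [-]

WB = [6, 2]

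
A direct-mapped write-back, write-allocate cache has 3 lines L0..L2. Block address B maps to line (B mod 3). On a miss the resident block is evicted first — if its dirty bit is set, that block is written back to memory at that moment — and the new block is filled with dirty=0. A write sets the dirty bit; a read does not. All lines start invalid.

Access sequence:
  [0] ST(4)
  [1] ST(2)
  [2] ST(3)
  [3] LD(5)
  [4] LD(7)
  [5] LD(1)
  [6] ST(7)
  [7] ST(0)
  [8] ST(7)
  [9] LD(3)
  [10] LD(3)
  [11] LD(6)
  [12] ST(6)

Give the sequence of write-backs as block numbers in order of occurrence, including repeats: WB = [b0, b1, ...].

WB = [2, 4, 3, 0]

0: W B4 -> L1 miss  d=D]
1: W B2 -> L2 miss  d=D]
2: W B3 -> L0 miss  d=D]
3: R B5 -> L2 miss wb->B2  d=-]
4: R B7 -> L1 miss wb->B4  d=-]
5: R B1 -> L1 miss  d=-]
6: W B7 -> L1 miss  d=D]
7: W B0 -> L0 miss wb->B3  d=D]
8: W B7 -> L1 hit  d=D]
9: R B3 -> L0 miss wb->B0  d=-]
10: R B3 -> L0 hit  d=-]
11: R B6 -> L0 miss  d=-]
12: W B6 -> L0 hit  d=D]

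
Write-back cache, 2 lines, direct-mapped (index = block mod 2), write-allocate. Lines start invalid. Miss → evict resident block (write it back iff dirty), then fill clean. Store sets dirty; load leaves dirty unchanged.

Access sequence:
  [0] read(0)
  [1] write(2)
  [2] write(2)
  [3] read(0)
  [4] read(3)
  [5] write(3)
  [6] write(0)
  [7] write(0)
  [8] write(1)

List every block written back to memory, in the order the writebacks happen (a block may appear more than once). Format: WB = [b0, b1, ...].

  0 | R B0 → L0 miss [-]
  1 | W B2 → L0 miss [D]
  2 | W B2 → L0 hit [D]
  3 | R B0 → L0 miss wb→B2 [-]
  4 | R B3 → L1 miss [-]
  5 | W B3 → L1 hit [D]
  6 | W B0 → L0 hit [D]
  7 | W B0 → L0 hit [D]
  8 | W B1 → L1 miss wb→B3 [D]

WB = [2, 3]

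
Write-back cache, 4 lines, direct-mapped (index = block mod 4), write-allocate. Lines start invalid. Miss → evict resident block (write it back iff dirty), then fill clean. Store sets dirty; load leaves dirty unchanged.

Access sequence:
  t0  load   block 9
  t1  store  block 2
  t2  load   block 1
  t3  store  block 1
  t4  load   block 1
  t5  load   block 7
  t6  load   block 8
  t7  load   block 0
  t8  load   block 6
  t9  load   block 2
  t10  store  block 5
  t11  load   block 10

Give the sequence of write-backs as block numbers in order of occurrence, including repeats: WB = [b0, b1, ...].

WB = [2, 1]

  0 | R B9 → L1 miss [-]
  1 | W B2 → L2 miss [D]
  2 | R B1 → L1 miss [-]
  3 | W B1 → L1 hit [D]
  4 | R B1 → L1 hit [D]
  5 | R B7 → L3 miss [-]
  6 | R B8 → L0 miss [-]
  7 | R B0 → L0 miss [-]
  8 | R B6 → L2 miss wb→B2 [-]
  9 | R B2 → L2 miss [-]
  10 | W B5 → L1 miss wb→B1 [D]
  11 | R B10 → L2 miss [-]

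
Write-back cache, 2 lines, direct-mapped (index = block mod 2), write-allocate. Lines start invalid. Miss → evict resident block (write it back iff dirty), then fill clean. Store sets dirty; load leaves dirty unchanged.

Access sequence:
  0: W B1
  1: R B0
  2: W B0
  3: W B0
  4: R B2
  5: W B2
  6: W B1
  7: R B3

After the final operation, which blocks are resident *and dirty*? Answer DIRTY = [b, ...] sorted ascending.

0: W B1 → L1 miss [D]
1: R B0 → L0 miss [-]
2: W B0 → L0 hit [D]
3: W B0 → L0 hit [D]
4: R B2 → L0 miss wb→B0 [-]
5: W B2 → L0 hit [D]
6: W B1 → L1 hit [D]
7: R B3 → L1 miss wb→B1 [-]

DIRTY = [2]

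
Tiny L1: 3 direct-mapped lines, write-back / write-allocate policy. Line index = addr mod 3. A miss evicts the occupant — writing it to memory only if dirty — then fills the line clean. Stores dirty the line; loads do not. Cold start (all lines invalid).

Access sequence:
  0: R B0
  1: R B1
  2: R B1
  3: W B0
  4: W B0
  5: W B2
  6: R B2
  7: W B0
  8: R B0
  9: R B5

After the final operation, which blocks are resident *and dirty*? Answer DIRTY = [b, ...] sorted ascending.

  0 | R B0 → L0 miss [-]
  1 | R B1 → L1 miss [-]
  2 | R B1 → L1 hit [-]
  3 | W B0 → L0 hit [D]
  4 | W B0 → L0 hit [D]
  5 | W B2 → L2 miss [D]
  6 | R B2 → L2 hit [D]
  7 | W B0 → L0 hit [D]
  8 | R B0 → L0 hit [D]
  9 | R B5 → L2 miss wb→B2 [-]

DIRTY = [0]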